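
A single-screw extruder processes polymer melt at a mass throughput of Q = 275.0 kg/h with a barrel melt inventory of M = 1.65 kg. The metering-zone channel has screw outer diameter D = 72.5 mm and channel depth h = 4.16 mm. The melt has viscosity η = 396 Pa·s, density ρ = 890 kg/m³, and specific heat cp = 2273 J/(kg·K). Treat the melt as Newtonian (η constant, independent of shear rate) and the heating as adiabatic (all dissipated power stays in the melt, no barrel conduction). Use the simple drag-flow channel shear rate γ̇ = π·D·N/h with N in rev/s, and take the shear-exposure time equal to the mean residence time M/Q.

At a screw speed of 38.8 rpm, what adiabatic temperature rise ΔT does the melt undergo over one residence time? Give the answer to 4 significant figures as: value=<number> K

value=5.300 K

Throughput in SI: Q_s = 275.0 kg/h ÷ 3600 s/h = 0.0763889 kg/s
Mean residence time: t_res = M/Q_s = 1.65 kg / 0.0763889 kg/s = 21.6 s
D = 72.5 mm = 0.0725 m;  h = 4.16 mm = 0.00416 m;  N = 38.8 rpm / 60 = 0.646667 rev/s
γ̇ = π·D·N / h = π · 0.0725 · 0.646667 / 0.00416 = 35.4058 s⁻¹
ΔT = η·γ̇²·t_res / (ρ·cp) = 396 · (35.4058)² · 21.6 / (890 · 2273) = 5.30041 K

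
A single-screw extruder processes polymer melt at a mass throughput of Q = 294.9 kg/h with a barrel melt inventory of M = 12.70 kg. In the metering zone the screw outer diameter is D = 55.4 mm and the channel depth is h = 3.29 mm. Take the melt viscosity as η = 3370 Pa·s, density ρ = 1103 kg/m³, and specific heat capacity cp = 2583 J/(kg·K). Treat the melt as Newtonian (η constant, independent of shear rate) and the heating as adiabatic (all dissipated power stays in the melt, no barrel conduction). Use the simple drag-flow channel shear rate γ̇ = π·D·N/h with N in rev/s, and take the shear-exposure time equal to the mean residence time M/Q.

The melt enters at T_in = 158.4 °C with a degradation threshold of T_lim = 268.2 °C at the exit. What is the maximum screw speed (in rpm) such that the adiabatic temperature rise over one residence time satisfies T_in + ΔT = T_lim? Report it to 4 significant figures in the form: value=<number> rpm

Q_s = Q / 3600 = 294.9 / 3600 = 0.0819167 kg/s
t_res = M / Q_s = 12.70 ÷ 0.0819167 = 155.036 s
Geometry in SI: D = 55.4 mm → 0.0554 m, h = 3.29 mm → 0.00329 m
ΔT_a = T_lim − T_in = 268.2 °C − 158.4 °C = 109.8 K
γ̇_max² = ΔT_a·ρ·cp / (η·t_res) = [109.8 × 1103 × 2583] / [3370 × 155.036] = 598.744 s⁻²
γ̇_max = sqrt(598.744) = 24.4692 s⁻¹
N_max = γ̇_max·h / (π·D) = 24.4692 · 0.00329 / (π · 0.0554) = 0.462548 rev/s = 27.7529 rpm

value=27.75 rpm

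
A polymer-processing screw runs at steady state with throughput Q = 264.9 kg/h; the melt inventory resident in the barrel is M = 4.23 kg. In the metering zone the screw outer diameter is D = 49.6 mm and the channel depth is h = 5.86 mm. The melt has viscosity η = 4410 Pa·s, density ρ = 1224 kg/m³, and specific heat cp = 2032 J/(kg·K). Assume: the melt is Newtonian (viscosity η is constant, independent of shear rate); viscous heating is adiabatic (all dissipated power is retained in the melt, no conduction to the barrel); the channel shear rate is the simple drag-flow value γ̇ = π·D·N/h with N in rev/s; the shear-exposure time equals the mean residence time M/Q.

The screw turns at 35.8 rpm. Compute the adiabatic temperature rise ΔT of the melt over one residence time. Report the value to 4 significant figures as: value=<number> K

Throughput in SI: Q_s = 264.9 kg/h ÷ 3600 s/h = 0.0735833 kg/s
t_res = M / Q_s = 4.23 / 0.0735833 = 57.4858 s
Geometry in metres: D = 49.6 mm → 0.0496 m, h = 5.86 mm → 0.00586 m; screw speed N = 35.8 rpm = 0.596667 rev/s
γ̇ = π·D·N / h = π · 0.0496 · 0.596667 / 0.00586 = 15.8659 s⁻¹
Adiabatic rise: ΔT = η γ̇² t_res / (ρ cp) = 4410·(15.8659)²·57.4858 / (1224·2032) = 25.6582 K

value=25.66 K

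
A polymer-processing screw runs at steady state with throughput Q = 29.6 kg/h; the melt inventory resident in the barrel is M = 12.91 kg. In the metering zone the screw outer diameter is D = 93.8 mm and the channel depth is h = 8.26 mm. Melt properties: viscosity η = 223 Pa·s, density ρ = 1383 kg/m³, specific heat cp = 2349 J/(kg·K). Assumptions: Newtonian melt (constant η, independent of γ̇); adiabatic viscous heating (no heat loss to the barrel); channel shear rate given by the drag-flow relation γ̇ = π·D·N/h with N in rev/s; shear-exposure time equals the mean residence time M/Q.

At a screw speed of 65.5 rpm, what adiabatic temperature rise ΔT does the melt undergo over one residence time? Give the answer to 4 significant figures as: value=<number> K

Convert throughput: Q = 29.6 kg/h = 29.6/3600 = 0.00822222 kg/s
t_res = M / Q_s = 12.91 / 0.00822222 = 1570.14 s
Convert to SI: D = 0.0938 m, h = 0.00826 m, N = 65.5/60 = 1.09167 rev/s
γ̇ = π D N / h = (π)(0.0938)(1.09167) / 0.00826 = 38.946 s⁻¹
ΔT = η·γ̇²·t_res/(ρ·cp) = [223 × 38.946² × 1570.14] / [1383 × 2349] = 163.479 K

value=163.5 K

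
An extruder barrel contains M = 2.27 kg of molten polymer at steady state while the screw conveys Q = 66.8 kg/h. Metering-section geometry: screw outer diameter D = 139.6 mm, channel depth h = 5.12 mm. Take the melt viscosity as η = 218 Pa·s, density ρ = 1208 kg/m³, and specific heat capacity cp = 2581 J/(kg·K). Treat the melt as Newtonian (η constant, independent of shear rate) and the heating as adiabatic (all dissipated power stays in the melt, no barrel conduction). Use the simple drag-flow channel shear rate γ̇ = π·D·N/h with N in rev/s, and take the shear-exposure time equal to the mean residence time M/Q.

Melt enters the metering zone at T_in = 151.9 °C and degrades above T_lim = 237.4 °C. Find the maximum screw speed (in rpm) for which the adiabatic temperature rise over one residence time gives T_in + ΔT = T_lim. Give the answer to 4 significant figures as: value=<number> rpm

value=70.03 rpm

Convert throughput: Q = 66.8 kg/h = 66.8/3600 = 0.0185556 kg/s
Mean residence time: t_res = M/Q_s = 2.27 kg / 0.0185556 kg/s = 122.335 s
Geometry in SI: D = 139.6 mm → 0.1396 m, h = 5.12 mm → 0.00512 m
ΔT_a = T_lim − T_in = 237.4 °C − 151.9 °C = 85.5 K
Invert ΔT = ηγ̇²t_res/(ρcp) for γ̇: γ̇_max² = ΔT_a ρ cp / (η t_res) = 85.5·1208·2581 / (218·122.335) = 9995.69 s⁻²
γ̇_max = sqrt(9995.69) = 99.9784 s⁻¹
N_max = γ̇_max·h / (π·D) = 99.9784 · 0.00512 / (π · 0.1396) = 1.16719 rev/s = 70.0313 rpm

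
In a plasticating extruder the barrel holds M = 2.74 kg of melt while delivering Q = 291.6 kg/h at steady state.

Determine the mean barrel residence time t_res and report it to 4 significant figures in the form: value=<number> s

Convert throughput: Q = 291.6 kg/h = 291.6/3600 = 0.081 kg/s
t_res = M / Q_s = 2.74 ÷ 0.081 = 33.8272 s

value=33.83 s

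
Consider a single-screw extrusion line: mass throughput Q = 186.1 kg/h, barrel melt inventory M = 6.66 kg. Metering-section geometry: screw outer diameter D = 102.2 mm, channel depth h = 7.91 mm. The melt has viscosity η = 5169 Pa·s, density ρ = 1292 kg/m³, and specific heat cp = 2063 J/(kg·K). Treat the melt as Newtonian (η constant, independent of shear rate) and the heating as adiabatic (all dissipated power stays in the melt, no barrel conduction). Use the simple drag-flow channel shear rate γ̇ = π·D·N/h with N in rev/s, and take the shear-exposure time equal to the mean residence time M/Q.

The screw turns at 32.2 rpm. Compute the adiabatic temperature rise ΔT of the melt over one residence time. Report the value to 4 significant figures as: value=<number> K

Convert throughput: Q = 186.1 kg/h = 186.1/3600 = 0.0516944 kg/s
t_res = M / Q_s = 6.66 / 0.0516944 = 128.834 s
D = 102.2 mm = 0.1022 m;  h = 7.91 mm = 0.00791 m;  N = 32.2 rpm / 60 = 0.536667 rev/s
γ̇ = π·D·N / h = π · 0.1022 · 0.536667 / 0.00791 = 21.7836 s⁻¹
ΔT = η·γ̇²·t_res/(ρ·cp) = [5169 × 21.7836² × 128.834] / [1292 × 2063] = 118.559 K

value=118.6 K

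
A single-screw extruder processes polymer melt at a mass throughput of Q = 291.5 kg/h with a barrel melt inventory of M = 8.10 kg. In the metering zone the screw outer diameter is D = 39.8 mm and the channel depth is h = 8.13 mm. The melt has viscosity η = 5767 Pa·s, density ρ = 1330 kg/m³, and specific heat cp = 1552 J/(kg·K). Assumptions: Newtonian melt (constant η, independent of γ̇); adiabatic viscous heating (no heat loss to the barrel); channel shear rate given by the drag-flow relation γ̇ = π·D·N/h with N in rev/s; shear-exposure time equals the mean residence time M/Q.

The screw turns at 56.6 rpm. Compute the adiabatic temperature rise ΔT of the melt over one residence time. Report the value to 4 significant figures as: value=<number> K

Convert throughput: Q = 291.5 kg/h = 291.5/3600 = 0.0809722 kg/s
t_res = M / Q_s = 8.10 / 0.0809722 = 100.034 s
D = 39.8 mm = 0.0398 m;  h = 8.13 mm = 0.00813 m;  N = 56.6 rpm / 60 = 0.943333 rev/s
γ̇ = π D N / h = (π)(0.0398)(0.943333) / 0.00813 = 14.508 s⁻¹
ΔT = η·γ̇²·t_res / (ρ·cp) = 5767 · (14.508)² · 100.034 / (1330 · 1552) = 58.8262 K

value=58.83 K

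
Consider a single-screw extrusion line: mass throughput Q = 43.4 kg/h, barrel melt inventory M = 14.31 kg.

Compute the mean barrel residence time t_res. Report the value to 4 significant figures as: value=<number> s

value=1187. s

Convert throughput: Q = 43.4 kg/h = 43.4/3600 = 0.0120556 kg/s
Mean residence time: t_res = M/Q_s = 14.31 kg / 0.0120556 kg/s = 1187 s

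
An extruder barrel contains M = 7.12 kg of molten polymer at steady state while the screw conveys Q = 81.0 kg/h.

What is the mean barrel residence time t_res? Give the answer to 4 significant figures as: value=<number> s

value=316.4 s

Q_s = Q / 3600 = 81.0 / 3600 = 0.0225 kg/s
Mean residence time: t_res = M/Q_s = 7.12 kg / 0.0225 kg/s = 316.444 s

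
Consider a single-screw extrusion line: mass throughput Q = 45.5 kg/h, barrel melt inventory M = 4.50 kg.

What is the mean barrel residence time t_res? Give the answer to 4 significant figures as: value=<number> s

Convert throughput: Q = 45.5 kg/h = 45.5/3600 = 0.0126389 kg/s
t_res = M / Q_s = 4.50 / 0.0126389 = 356.044 s

value=356.0 s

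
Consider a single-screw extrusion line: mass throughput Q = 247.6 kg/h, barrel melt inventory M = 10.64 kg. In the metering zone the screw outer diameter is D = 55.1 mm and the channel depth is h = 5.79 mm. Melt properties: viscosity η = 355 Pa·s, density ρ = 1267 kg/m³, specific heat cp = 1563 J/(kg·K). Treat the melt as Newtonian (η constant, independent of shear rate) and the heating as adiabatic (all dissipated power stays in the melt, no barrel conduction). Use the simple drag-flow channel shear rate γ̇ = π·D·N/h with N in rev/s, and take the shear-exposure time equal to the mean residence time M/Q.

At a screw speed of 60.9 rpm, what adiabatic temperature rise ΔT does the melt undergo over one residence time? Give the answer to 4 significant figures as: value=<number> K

value=25.54 K

Convert throughput: Q = 247.6 kg/h = 247.6/3600 = 0.0687778 kg/s
t_res = M / Q_s = 10.64 / 0.0687778 = 154.701 s
Convert to SI: D = 0.0551 m, h = 0.00579 m, N = 60.9/60 = 1.015 rev/s
γ̇ = π·D·N / h = π · 0.0551 · 1.015 / 0.00579 = 30.3451 s⁻¹
Adiabatic rise: ΔT = η γ̇² t_res / (ρ cp) = 355·(30.3451)²·154.701 / (1267·1563) = 25.5367 K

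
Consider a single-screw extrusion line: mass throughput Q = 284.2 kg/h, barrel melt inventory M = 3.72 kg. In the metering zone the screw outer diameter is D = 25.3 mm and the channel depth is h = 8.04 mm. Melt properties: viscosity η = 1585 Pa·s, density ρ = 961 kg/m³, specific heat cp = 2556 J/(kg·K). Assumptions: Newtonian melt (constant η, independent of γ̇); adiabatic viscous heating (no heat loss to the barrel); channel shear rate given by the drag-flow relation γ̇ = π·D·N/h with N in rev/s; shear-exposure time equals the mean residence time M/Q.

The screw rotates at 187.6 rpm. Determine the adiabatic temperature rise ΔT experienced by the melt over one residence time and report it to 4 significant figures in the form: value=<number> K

Throughput in SI: Q_s = 284.2 kg/h ÷ 3600 s/h = 0.0789444 kg/s
t_res = M / Q_s = 3.72 ÷ 0.0789444 = 47.1217 s
D = 25.3 mm = 0.0253 m;  h = 8.04 mm = 0.00804 m;  N = 187.6 rpm / 60 = 3.12667 rev/s
Shear rate: γ̇ = πDN/h = π·0.0253·3.12667/0.00804 = 30.9098 s⁻¹
Adiabatic rise: ΔT = η γ̇² t_res / (ρ cp) = 1585·(30.9098)²·47.1217 / (961·2556) = 29.0508 K

value=29.05 K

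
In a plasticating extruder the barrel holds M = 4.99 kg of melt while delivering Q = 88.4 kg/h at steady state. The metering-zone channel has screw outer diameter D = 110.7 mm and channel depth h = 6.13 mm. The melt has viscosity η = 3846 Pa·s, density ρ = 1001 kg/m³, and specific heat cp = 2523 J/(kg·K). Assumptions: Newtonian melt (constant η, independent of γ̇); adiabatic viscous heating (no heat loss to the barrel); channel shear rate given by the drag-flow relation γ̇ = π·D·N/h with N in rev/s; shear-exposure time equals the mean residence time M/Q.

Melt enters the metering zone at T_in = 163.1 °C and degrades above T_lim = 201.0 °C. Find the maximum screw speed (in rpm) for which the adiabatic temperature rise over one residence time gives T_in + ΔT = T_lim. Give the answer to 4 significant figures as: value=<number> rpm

value=11.70 rpm

Convert throughput: Q = 88.4 kg/h = 88.4/3600 = 0.0245556 kg/s
t_res = M / Q_s = 4.99 / 0.0245556 = 203.213 s
Convert to metres: D = 0.1107 m, h = 0.00613 m
ΔT_a = T_lim − T_in = 201.0 − 163.1 = 37.9 K
γ̇_max² = ΔT_a·ρ·cp/(η·t_res) = 37.9·1001·2523/(3846·203.213) = 122.47 s⁻²
Take the square root: γ̇_max = √(122.47) = 11.0666 s⁻¹
N_max = γ̇_max·h / (π·D) = 11.0666 · 0.00613 / (π · 0.1107) = 0.195064 rev/s = 11.7039 rpm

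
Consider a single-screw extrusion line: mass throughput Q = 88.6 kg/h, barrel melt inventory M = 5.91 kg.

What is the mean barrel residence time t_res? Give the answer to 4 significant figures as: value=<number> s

Q_s = Q / 3600 = 88.6 / 3600 = 0.0246111 kg/s
Mean residence time: t_res = M/Q_s = 5.91 kg / 0.0246111 kg/s = 240.135 s

value=240.1 s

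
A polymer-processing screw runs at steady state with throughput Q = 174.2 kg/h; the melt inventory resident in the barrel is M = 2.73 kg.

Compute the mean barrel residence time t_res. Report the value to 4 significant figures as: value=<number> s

Q_s = Q / 3600 = 174.2 / 3600 = 0.0483889 kg/s
Mean residence time: t_res = M/Q_s = 2.73 kg / 0.0483889 kg/s = 56.4179 s

value=56.42 s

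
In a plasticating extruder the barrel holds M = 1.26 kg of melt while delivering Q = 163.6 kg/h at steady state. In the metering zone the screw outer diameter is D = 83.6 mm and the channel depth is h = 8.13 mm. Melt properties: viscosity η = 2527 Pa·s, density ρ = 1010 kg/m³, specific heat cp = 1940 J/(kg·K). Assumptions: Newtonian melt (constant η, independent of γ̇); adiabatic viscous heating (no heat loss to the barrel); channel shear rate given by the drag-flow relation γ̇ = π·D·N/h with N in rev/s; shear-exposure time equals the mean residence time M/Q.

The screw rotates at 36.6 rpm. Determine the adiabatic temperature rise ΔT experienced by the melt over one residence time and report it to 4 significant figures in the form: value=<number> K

Q_s = Q / 3600 = 163.6 / 3600 = 0.0454444 kg/s
t_res = M / Q_s = 1.26 / 0.0454444 = 27.7262 s
D = 83.6 mm = 0.0836 m;  h = 8.13 mm = 0.00813 m;  N = 36.6 rpm / 60 = 0.61 rev/s
γ̇ = π·D·N / h = π · 0.0836 · 0.61 / 0.00813 = 19.7059 s⁻¹
ΔT = η·γ̇²·t_res / (ρ·cp) = 2527 · (19.7059)² · 27.7262 / (1010 · 1940) = 13.8855 K

value=13.89 K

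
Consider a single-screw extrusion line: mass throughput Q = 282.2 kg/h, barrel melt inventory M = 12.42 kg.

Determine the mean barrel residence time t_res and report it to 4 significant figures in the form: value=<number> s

Convert throughput: Q = 282.2 kg/h = 282.2/3600 = 0.0783889 kg/s
Mean residence time: t_res = M/Q_s = 12.42 kg / 0.0783889 kg/s = 158.441 s

value=158.4 s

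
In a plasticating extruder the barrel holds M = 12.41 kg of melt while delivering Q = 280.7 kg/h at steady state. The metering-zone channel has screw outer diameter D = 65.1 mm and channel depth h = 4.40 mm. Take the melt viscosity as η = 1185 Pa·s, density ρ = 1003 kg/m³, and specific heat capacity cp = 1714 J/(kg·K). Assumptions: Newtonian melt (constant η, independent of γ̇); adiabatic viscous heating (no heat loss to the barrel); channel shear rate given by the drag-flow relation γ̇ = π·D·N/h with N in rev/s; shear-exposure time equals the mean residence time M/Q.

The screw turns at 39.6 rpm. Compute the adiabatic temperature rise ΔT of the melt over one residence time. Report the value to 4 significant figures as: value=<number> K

Throughput in SI: Q_s = 280.7 kg/h ÷ 3600 s/h = 0.0779722 kg/s
t_res = M / Q_s = 12.41 / 0.0779722 = 159.159 s
Geometry in metres: D = 65.1 mm → 0.0651 m, h = 4.40 mm → 0.0044 m; screw speed N = 39.6 rpm = 0.66 rev/s
γ̇ = π·D·N / h = π · 0.0651 · 0.66 / 0.0044 = 30.6777 s⁻¹
ΔT = η·γ̇²·t_res / (ρ·cp) = 1185 · (30.6777)² · 159.159 / (1003 · 1714) = 103.248 K

value=103.2 K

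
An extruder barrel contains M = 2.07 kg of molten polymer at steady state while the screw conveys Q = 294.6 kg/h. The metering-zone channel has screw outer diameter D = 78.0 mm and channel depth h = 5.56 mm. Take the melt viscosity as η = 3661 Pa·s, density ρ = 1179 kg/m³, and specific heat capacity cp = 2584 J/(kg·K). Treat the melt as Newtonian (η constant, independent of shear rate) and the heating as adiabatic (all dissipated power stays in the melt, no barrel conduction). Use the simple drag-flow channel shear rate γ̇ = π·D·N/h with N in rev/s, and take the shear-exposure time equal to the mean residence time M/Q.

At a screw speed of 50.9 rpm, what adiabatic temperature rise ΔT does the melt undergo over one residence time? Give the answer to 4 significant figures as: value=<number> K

Convert throughput: Q = 294.6 kg/h = 294.6/3600 = 0.0818333 kg/s
Mean residence time: t_res = M/Q_s = 2.07 kg / 0.0818333 kg/s = 25.2953 s
D = 78.0 mm = 0.078 m;  h = 5.56 mm = 0.00556 m;  N = 50.9 rpm / 60 = 0.848333 rev/s
Shear rate: γ̇ = πDN/h = π·0.078·0.848333/0.00556 = 37.3883 s⁻¹
ΔT = η·γ̇²·t_res / (ρ·cp) = 3661 · (37.3883)² · 25.2953 / (1179 · 2584) = 42.4919 K

value=42.49 K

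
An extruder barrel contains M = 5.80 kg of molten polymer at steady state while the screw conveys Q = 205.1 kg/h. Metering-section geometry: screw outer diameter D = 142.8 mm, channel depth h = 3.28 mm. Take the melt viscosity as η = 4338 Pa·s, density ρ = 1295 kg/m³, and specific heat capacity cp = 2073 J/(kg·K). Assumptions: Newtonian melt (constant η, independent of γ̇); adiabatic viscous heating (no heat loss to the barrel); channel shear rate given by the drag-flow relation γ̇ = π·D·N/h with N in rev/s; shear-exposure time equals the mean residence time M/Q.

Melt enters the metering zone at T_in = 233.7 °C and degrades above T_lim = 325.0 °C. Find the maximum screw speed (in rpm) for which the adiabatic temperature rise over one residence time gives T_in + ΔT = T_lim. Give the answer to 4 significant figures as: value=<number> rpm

value=10.33 rpm

Convert throughput: Q = 205.1 kg/h = 205.1/3600 = 0.0569722 kg/s
t_res = M / Q_s = 5.80 ÷ 0.0569722 = 101.804 s
D = 142.8 mm = 0.1428 m;  h = 3.28 mm = 0.00328 m
ΔT_a = T_lim − T_in = 325.0 − 233.7 = 91.3 K
γ̇_max² = ΔT_a·ρ·cp / (η·t_res) = [91.3 × 1295 × 2073] / [4338 × 101.804] = 554.99 s⁻²
γ̇_max = √554.99 = 23.5582 s⁻¹
N_max = γ̇_max h / (πD) = 23.5582·0.00328/(π·0.1428) = 0.172242 rev/s → ×60 = 10.3345 rpm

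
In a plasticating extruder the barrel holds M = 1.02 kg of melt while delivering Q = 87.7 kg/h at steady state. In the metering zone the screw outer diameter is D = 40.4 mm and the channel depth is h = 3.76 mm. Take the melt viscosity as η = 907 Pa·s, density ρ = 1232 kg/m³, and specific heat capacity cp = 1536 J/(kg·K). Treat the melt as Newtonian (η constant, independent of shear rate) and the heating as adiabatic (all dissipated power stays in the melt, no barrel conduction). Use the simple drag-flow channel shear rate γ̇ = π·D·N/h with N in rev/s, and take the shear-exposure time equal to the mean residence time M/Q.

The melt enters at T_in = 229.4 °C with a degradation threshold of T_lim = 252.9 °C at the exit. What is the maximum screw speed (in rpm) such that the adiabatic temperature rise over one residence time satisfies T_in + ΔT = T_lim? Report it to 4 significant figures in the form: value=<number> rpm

Throughput in SI: Q_s = 87.7 kg/h ÷ 3600 s/h = 0.0243611 kg/s
t_res = M / Q_s = 1.02 / 0.0243611 = 41.87 s
D = 40.4 mm = 0.0404 m;  h = 3.76 mm = 0.00376 m
ΔT_a = T_lim − T_in = 252.9 − 229.4 = 23.5 K
γ̇_max² = ΔT_a·ρ·cp/(η·t_res) = 23.5·1232·1536/(907·41.87) = 1171.01 s⁻²
γ̇_max = √1171.01 = 34.22 s⁻¹
N_max = γ̇_max h / (πD) = 34.22·0.00376/(π·0.0404) = 1.01376 rev/s → ×60 = 60.8258 rpm

value=60.83 rpm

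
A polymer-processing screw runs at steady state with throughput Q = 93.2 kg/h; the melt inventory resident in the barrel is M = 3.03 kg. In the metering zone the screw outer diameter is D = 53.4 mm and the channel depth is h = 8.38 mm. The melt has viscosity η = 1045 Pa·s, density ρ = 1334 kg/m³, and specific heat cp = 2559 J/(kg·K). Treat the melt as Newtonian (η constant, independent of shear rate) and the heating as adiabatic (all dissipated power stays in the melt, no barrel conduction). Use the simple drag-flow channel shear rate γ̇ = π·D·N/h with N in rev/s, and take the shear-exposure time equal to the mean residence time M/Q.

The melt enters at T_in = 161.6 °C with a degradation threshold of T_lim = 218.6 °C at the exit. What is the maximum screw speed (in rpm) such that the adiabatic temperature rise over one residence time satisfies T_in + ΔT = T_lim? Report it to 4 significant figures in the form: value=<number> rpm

value=119.5 rpm

Q_s = Q / 3600 = 93.2 / 3600 = 0.0258889 kg/s
t_res = M / Q_s = 3.03 ÷ 0.0258889 = 117.039 s
D = 53.4 mm = 0.0534 m;  h = 8.38 mm = 0.00838 m
Allowable rise: ΔT_a = T_lim − T_in = 218.6 − 161.6 = 57 K
γ̇_max² = ΔT_a·ρ·cp/(η·t_res) = 57·1334·2559/(1045·117.039) = 1590.95 s⁻²
Take the square root: γ̇_max = √(1590.95) = 39.8867 s⁻¹
N_max = γ̇_max·h / (π·D) = 39.8867 · 0.00838 / (π · 0.0534) = 1.99242 rev/s = 119.545 rpm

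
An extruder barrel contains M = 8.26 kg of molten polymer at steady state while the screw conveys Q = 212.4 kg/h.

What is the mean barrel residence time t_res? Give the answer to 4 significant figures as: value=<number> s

Convert throughput: Q = 212.4 kg/h = 212.4/3600 = 0.059 kg/s
t_res = M / Q_s = 8.26 / 0.059 = 140 s

value=140.0 s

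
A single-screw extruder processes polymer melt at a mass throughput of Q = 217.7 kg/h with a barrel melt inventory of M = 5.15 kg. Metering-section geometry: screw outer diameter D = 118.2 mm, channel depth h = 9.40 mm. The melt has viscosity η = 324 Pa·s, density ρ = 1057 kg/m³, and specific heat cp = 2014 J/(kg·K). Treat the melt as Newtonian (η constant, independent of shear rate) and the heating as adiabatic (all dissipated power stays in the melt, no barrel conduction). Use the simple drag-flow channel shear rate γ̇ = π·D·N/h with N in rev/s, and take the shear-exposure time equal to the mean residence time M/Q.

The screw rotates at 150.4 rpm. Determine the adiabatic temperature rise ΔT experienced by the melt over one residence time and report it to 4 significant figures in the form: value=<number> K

value=127.1 K

Convert throughput: Q = 217.7 kg/h = 217.7/3600 = 0.0604722 kg/s
Mean residence time: t_res = M/Q_s = 5.15 kg / 0.0604722 kg/s = 85.1631 s
Convert to SI: D = 0.1182 m, h = 0.0094 m, N = 150.4/60 = 2.50667 rev/s
γ̇ = π D N / h = (π)(0.1182)(2.50667) / 0.0094 = 99.023 s⁻¹
Adiabatic rise: ΔT = η γ̇² t_res / (ρ cp) = 324·(99.023)²·85.1631 / (1057·2014) = 127.097 K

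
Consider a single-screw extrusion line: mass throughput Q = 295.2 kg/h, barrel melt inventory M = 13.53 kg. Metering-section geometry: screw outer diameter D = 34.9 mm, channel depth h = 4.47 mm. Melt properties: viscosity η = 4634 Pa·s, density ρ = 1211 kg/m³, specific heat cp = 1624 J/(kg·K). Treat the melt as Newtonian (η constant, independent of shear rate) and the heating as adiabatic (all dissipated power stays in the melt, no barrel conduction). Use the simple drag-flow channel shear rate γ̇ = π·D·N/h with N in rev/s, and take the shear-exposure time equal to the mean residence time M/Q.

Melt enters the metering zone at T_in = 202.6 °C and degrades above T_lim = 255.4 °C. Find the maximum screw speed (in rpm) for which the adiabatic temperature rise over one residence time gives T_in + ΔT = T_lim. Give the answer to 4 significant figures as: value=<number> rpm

value=28.51 rpm

Q_s = Q / 3600 = 295.2 / 3600 = 0.082 kg/s
Mean residence time: t_res = M/Q_s = 13.53 kg / 0.082 kg/s = 165 s
Convert to metres: D = 0.0349 m, h = 0.00447 m
ΔT_a = T_lim − T_in = 255.4 − 202.6 = 52.8 K
γ̇_max² = ΔT_a·ρ·cp / (η·t_res) = [52.8 × 1211 × 1624] / [4634 × 165] = 135.808 s⁻²
γ̇_max = √135.808 = 11.6537 s⁻¹
N_max = γ̇_max h / (πD) = 11.6537·0.00447/(π·0.0349) = 0.47511 rev/s → ×60 = 28.5066 rpm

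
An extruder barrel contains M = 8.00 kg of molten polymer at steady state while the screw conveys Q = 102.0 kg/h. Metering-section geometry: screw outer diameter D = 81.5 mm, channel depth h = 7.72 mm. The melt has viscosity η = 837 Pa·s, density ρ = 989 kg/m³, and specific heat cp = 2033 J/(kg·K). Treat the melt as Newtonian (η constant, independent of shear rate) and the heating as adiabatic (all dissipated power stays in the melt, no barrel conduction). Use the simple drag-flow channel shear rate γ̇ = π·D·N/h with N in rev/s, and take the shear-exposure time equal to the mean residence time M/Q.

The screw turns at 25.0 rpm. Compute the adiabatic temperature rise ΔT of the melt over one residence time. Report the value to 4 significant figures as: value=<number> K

Convert throughput: Q = 102.0 kg/h = 102.0/3600 = 0.0283333 kg/s
t_res = M / Q_s = 8.00 / 0.0283333 = 282.353 s
D = 81.5 mm = 0.0815 m;  h = 7.72 mm = 0.00772 m;  N = 25.0 rpm / 60 = 0.416667 rev/s
γ̇ = π·D·N / h = π · 0.0815 · 0.416667 / 0.00772 = 13.8191 s⁻¹
Adiabatic rise: ΔT = η γ̇² t_res / (ρ cp) = 837·(13.8191)²·282.353 / (989·2033) = 22.4462 K

value=22.45 K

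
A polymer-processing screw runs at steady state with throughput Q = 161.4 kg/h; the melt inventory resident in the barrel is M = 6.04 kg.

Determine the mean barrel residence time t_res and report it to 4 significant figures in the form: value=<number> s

value=134.7 s

Q_s = Q / 3600 = 161.4 / 3600 = 0.0448333 kg/s
Mean residence time: t_res = M/Q_s = 6.04 kg / 0.0448333 kg/s = 134.721 s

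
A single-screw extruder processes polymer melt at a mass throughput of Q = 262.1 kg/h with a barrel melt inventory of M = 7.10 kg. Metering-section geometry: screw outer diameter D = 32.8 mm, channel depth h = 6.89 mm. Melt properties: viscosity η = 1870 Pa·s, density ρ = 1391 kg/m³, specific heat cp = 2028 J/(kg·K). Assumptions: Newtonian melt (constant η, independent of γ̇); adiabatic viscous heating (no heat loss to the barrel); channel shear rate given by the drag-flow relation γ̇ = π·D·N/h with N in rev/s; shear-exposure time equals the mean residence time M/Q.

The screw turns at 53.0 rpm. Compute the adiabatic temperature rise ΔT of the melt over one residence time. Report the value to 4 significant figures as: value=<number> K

value=11.28 K

Throughput in SI: Q_s = 262.1 kg/h ÷ 3600 s/h = 0.0728056 kg/s
Mean residence time: t_res = M/Q_s = 7.10 kg / 0.0728056 kg/s = 97.52 s
D = 32.8 mm = 0.0328 m;  h = 6.89 mm = 0.00689 m;  N = 53.0 rpm / 60 = 0.883333 rev/s
Shear rate: γ̇ = πDN/h = π·0.0328·0.883333/0.00689 = 13.2108 s⁻¹
ΔT = η·γ̇²·t_res/(ρ·cp) = [1870 × 13.2108² × 97.52] / [1391 × 2028] = 11.2823 K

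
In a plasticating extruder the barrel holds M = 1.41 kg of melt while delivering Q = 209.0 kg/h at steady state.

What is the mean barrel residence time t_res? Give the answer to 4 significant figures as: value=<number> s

Q_s = Q / 3600 = 209.0 / 3600 = 0.0580556 kg/s
t_res = M / Q_s = 1.41 ÷ 0.0580556 = 24.2871 s

value=24.29 s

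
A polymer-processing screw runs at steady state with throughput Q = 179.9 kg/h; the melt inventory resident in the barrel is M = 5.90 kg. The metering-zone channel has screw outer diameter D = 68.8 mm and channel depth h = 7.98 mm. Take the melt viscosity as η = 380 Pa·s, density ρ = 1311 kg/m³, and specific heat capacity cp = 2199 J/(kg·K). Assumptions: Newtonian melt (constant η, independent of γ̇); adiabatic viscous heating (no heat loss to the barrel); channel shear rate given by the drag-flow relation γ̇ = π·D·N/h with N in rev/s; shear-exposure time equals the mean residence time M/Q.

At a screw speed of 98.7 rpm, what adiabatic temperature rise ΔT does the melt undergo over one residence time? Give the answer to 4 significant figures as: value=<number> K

value=30.89 K

Throughput in SI: Q_s = 179.9 kg/h ÷ 3600 s/h = 0.0499722 kg/s
Mean residence time: t_res = M/Q_s = 5.90 kg / 0.0499722 kg/s = 118.066 s
Geometry in metres: D = 68.8 mm → 0.0688 m, h = 7.98 mm → 0.00798 m; screw speed N = 98.7 rpm = 1.645 rev/s
γ̇ = π·D·N / h = π · 0.0688 · 1.645 / 0.00798 = 44.5555 s⁻¹
ΔT = η·γ̇²·t_res/(ρ·cp) = [380 × 44.5555² × 118.066] / [1311 × 2199] = 30.8945 K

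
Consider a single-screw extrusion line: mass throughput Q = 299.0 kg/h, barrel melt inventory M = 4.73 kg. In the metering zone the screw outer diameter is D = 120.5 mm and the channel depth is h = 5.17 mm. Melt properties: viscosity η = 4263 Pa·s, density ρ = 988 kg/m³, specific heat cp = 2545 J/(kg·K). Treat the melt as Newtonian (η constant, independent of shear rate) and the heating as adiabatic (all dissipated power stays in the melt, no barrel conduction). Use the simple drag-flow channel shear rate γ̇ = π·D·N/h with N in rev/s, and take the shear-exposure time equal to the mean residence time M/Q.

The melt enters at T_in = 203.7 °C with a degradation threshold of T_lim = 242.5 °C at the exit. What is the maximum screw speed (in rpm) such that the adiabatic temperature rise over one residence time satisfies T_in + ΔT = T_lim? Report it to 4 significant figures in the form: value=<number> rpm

Convert throughput: Q = 299.0 kg/h = 299.0/3600 = 0.0830556 kg/s
t_res = M / Q_s = 4.73 ÷ 0.0830556 = 56.9498 s
D = 120.5 mm = 0.1205 m;  h = 5.17 mm = 0.00517 m
ΔT_a = T_lim − T_in = 242.5 °C − 203.7 °C = 38.8 K
Invert ΔT = ηγ̇²t_res/(ρcp) for γ̇: γ̇_max² = ΔT_a ρ cp / (η t_res) = 38.8·988·2545 / (4263·56.9498) = 401.854 s⁻²
γ̇_max = √401.854 = 20.0463 s⁻¹
N_max = γ̇_max h / (πD) = 20.0463·0.00517/(π·0.1205) = 0.273771 rev/s → ×60 = 16.4263 rpm

value=16.43 rpm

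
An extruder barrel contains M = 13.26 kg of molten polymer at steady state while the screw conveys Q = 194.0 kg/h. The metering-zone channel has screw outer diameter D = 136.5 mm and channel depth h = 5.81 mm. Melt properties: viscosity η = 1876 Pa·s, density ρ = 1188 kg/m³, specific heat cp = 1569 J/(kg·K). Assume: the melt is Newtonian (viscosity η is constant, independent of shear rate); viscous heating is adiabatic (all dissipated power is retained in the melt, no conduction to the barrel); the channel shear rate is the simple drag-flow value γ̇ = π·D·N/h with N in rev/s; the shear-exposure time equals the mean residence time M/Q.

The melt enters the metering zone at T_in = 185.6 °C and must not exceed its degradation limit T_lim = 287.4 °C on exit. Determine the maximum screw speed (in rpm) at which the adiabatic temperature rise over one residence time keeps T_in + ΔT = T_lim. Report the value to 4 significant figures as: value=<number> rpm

value=16.48 rpm

Throughput in SI: Q_s = 194.0 kg/h ÷ 3600 s/h = 0.0538889 kg/s
t_res = M / Q_s = 13.26 ÷ 0.0538889 = 246.062 s
D = 136.5 mm = 0.1365 m;  h = 5.81 mm = 0.00581 m
ΔT_a = T_lim − T_in = 287.4 − 185.6 = 101.8 K
Invert ΔT = ηγ̇²t_res/(ρcp) for γ̇: γ̇_max² = ΔT_a ρ cp / (η t_res) = 101.8·1188·1569 / (1876·246.062) = 411.065 s⁻²
γ̇_max = sqrt(411.065) = 20.2747 s⁻¹
Solve γ̇ = πDN/h for N: N_max = γ̇_max·h/(π·D) = 20.2747 × 0.00581 / (π × 0.1365) = 0.274694 rev/s = 16.4816 rpm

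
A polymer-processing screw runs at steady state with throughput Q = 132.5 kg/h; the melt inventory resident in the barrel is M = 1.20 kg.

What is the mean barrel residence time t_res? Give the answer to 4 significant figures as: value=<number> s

value=32.60 s

Convert throughput: Q = 132.5 kg/h = 132.5/3600 = 0.0368056 kg/s
t_res = M / Q_s = 1.20 ÷ 0.0368056 = 32.6038 s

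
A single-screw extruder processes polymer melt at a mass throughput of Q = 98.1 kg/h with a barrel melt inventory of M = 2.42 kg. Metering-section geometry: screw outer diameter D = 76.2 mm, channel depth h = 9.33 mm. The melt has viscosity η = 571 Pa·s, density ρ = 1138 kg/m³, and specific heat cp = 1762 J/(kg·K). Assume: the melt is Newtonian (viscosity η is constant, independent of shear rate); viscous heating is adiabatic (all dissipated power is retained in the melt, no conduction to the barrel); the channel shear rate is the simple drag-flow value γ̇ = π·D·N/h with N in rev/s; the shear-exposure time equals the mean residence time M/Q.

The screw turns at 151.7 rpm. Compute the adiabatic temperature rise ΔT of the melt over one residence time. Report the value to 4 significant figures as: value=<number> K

Q_s = Q / 3600 = 98.1 / 3600 = 0.02725 kg/s
t_res = M / Q_s = 2.42 ÷ 0.02725 = 88.8073 s
D = 76.2 mm = 0.0762 m;  h = 9.33 mm = 0.00933 m;  N = 151.7 rpm / 60 = 2.52833 rev/s
Shear rate: γ̇ = πDN/h = π·0.0762·2.52833/0.00933 = 64.872 s⁻¹
ΔT = η·γ̇²·t_res/(ρ·cp) = [571 × 64.872² × 88.8073] / [1138 × 1762] = 106.427 K

value=106.4 K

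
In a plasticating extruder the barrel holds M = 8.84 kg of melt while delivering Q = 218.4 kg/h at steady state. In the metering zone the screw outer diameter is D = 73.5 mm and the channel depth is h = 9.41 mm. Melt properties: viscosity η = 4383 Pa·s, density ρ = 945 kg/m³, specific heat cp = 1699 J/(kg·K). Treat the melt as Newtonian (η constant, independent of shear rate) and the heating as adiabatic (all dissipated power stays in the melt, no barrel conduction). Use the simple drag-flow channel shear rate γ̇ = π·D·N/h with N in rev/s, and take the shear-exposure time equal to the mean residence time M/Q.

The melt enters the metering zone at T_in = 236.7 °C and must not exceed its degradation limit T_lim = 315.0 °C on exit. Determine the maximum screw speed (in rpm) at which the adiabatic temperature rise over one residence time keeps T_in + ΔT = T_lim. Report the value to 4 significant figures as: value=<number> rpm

value=34.31 rpm

Throughput in SI: Q_s = 218.4 kg/h ÷ 3600 s/h = 0.0606667 kg/s
t_res = M / Q_s = 8.84 ÷ 0.0606667 = 145.714 s
Geometry in SI: D = 73.5 mm → 0.0735 m, h = 9.41 mm → 0.00941 m
Allowable rise: ΔT_a = T_lim − T_in = 315.0 − 236.7 = 78.3 K
γ̇_max² = ΔT_a·ρ·cp / (η·t_res) = [78.3 × 945 × 1699] / [4383 × 145.714] = 196.84 s⁻²
γ̇_max = √196.84 = 14.03 s⁻¹
Solve γ̇ = πDN/h for N: N_max = γ̇_max·h/(π·D) = 14.03 × 0.00941 / (π × 0.0735) = 0.571754 rev/s = 34.3052 rpm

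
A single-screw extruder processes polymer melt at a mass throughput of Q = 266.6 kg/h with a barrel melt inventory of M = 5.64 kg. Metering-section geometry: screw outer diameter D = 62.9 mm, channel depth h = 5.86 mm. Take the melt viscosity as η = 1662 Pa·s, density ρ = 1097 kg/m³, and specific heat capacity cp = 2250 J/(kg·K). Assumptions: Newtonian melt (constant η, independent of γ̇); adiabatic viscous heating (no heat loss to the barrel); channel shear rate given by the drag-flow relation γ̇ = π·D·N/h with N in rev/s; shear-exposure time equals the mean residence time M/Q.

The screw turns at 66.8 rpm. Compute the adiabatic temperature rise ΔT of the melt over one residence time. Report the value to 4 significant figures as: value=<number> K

value=72.28 K

Throughput in SI: Q_s = 266.6 kg/h ÷ 3600 s/h = 0.0740556 kg/s
Mean residence time: t_res = M/Q_s = 5.64 kg / 0.0740556 kg/s = 76.159 s
D = 62.9 mm = 0.0629 m;  h = 5.86 mm = 0.00586 m;  N = 66.8 rpm / 60 = 1.11333 rev/s
Shear rate: γ̇ = πDN/h = π·0.0629·1.11333/0.00586 = 37.5429 s⁻¹
ΔT = η·γ̇²·t_res / (ρ·cp) = 1662 · (37.5429)² · 76.159 / (1097 · 2250) = 72.2802 K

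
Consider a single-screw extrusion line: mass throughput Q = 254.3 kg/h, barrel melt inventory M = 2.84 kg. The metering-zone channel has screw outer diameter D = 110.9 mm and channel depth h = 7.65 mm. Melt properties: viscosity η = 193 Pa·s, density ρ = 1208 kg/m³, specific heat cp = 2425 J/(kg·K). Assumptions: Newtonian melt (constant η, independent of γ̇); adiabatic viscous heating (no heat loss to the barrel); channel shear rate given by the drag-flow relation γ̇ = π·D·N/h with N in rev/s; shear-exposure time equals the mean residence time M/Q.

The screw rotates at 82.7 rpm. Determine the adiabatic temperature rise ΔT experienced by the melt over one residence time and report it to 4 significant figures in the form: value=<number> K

Throughput in SI: Q_s = 254.3 kg/h ÷ 3600 s/h = 0.0706389 kg/s
t_res = M / Q_s = 2.84 ÷ 0.0706389 = 40.2045 s
D = 110.9 mm = 0.1109 m;  h = 7.65 mm = 0.00765 m;  N = 82.7 rpm / 60 = 1.37833 rev/s
γ̇ = π D N / h = (π)(0.1109)(1.37833) / 0.00765 = 62.7732 s⁻¹
ΔT = η·γ̇²·t_res / (ρ·cp) = 193 · (62.7732)² · 40.2045 / (1208 · 2425) = 10.4376 K

value=10.44 K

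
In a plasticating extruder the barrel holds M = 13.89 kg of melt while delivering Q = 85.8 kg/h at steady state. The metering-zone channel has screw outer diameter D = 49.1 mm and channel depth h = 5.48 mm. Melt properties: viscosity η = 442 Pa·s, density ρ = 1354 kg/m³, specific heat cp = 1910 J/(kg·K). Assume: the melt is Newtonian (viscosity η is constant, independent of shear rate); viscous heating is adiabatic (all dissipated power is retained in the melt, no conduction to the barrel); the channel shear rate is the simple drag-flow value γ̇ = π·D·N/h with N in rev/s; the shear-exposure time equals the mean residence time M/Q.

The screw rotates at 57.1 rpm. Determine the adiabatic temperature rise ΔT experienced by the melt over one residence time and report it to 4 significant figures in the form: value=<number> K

Q_s = Q / 3600 = 85.8 / 3600 = 0.0238333 kg/s
t_res = M / Q_s = 13.89 ÷ 0.0238333 = 582.797 s
D = 49.1 mm = 0.0491 m;  h = 5.48 mm = 0.00548 m;  N = 57.1 rpm / 60 = 0.951667 rev/s
γ̇ = π·D·N / h = π · 0.0491 · 0.951667 / 0.00548 = 26.7877 s⁻¹
Adiabatic rise: ΔT = η γ̇² t_res / (ρ cp) = 442·(26.7877)²·582.797 / (1354·1910) = 71.4758 K

value=71.48 K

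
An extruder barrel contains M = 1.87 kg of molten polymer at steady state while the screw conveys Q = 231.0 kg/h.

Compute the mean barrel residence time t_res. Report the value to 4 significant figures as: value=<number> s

Throughput in SI: Q_s = 231.0 kg/h ÷ 3600 s/h = 0.0641667 kg/s
t_res = M / Q_s = 1.87 ÷ 0.0641667 = 29.1429 s

value=29.14 s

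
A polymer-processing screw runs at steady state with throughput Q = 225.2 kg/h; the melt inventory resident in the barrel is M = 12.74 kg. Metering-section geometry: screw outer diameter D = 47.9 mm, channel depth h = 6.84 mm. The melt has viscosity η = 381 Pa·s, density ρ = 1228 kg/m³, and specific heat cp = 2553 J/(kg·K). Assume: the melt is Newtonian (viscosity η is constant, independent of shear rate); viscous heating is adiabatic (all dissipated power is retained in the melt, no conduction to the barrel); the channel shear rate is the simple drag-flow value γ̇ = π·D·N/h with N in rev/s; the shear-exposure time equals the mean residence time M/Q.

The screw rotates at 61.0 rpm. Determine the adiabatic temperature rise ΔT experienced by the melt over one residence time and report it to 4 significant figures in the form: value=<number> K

Convert throughput: Q = 225.2 kg/h = 225.2/3600 = 0.0625556 kg/s
Mean residence time: t_res = M/Q_s = 12.74 kg / 0.0625556 kg/s = 203.659 s
D = 47.9 mm = 0.0479 m;  h = 6.84 mm = 0.00684 m;  N = 61.0 rpm / 60 = 1.01667 rev/s
γ̇ = π D N / h = (π)(0.0479)(1.01667) / 0.00684 = 22.367 s⁻¹
ΔT = η·γ̇²·t_res / (ρ·cp) = 381 · (22.367)² · 203.659 / (1228 · 2553) = 12.3821 K

value=12.38 K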